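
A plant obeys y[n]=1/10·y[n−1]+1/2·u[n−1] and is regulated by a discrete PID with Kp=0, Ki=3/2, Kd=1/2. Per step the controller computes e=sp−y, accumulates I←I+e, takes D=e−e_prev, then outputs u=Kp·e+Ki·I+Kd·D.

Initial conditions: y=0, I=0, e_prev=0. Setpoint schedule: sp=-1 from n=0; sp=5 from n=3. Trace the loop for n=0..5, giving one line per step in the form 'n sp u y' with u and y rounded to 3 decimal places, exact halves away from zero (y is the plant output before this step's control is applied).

(exact arithmetic carried between steps; '≈' marks a value shown rounded to 6 d.p. or computed from one; I and e_prev carry over from the previous line; the table rounds u and y to 3 d.p., halves away from zero)
n=0: y=0, sp=-1, e=sp−y=-1; I=-1, D=e−e_prev=-1; u=0·(-1)+3/2·(-1)+1/2·(-1)=-2; next y=1/10·0+1/2·(-2)=-1
n=1: y=-1, sp=-1, e=sp−y=0; I=-1, D=e−e_prev=1; u=0·0+3/2·(-1)+1/2·1=-1; next y=1/10·(-1)+1/2·(-1)=-0.6
n=2: y=-0.6, sp=-1, e=sp−y=-0.4; I=-1.4, D=e−e_prev=-0.4; u=0·(-0.4)+3/2·(-1.4)+1/2·(-0.4)=-2.3; next y=1/10·(-0.6)+1/2·(-2.3)=-1.21
n=3: y=-1.21, sp=5, e=sp−y=6.21; I=4.81, D=e−e_prev=6.61; u=0·6.21+3/2·4.81+1/2·6.61=10.52; next y=1/10·(-1.21)+1/2·10.52=5.139
n=4: y=5.139, sp=5, e=sp−y=-0.139; I=4.671, D=e−e_prev=-6.349; u=0·(-0.139)+3/2·4.671+1/2·(-6.349)=3.832; next y=1/10·5.139+1/2·3.832=2.4299
n=5: y=2.4299, sp=5, e=sp−y=2.5701; I=7.2411, D=e−e_prev=2.7091; u=0·2.5701+3/2·7.2411+1/2·2.7091=12.2162; next y=1/10·2.4299+1/2·12.2162=6.35109

0 -1 -2.000 0.000
1 -1 -1.000 -1.000
2 -1 -2.300 -0.600
3 5 10.520 -1.210
4 5 3.832 5.139
5 5 12.216 2.430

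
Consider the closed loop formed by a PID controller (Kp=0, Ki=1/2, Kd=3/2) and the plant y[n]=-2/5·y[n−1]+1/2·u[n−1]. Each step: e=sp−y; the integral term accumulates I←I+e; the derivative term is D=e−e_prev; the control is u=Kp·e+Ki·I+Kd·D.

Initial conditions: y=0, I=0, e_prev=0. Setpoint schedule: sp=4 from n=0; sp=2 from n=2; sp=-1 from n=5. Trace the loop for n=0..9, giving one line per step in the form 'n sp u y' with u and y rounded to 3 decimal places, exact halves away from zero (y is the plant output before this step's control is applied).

0 4 8.000 0.000
1 4 -4.000 4.000
2 2 13.200 -3.600
3 2 -15.680 8.040
4 2 36.952 -11.056
5 -1 -59.073 22.898
6 -1 107.598 -38.696
7 -1 -181.891 69.277
8 -1 320.797 -118.657
9 -1 -555.311 207.861

(exact arithmetic carried between steps; '≈' marks a value shown rounded to 6 d.p. or computed from one; I and e_prev carry over from the previous line; the table rounds u and y to 3 d.p., halves away from zero)
n=0: y=0, sp=4, e=sp−y=4; I=4, D=e−e_prev=4; u=0·4+1/2·4+3/2·4=8; next y=-2/5·0+1/2·8=4
n=1: y=4, sp=4, e=sp−y=0; I=4, D=e−e_prev=-4; u=0·0+1/2·4+3/2·(-4)=-4; next y=-2/5·4+1/2·(-4)=-3.6
n=2: y=-3.6, sp=2, e=sp−y=5.6; I=9.6, D=e−e_prev=5.6; u=0·5.6+1/2·9.6+3/2·5.6=13.2; next y=-2/5·(-3.6)+1/2·13.2=8.04
n=3: y=8.04, sp=2, e=sp−y=-6.04; I=3.56, D=e−e_prev=-11.64; u=0·(-6.04)+1/2·3.56+3/2·(-11.64)=-15.68; next y=-2/5·8.04+1/2·(-15.68)=-11.056
n=4: y=-11.056, sp=2, e=sp−y=13.056; I=16.616, D=e−e_prev=19.096; u=0·13.056+1/2·16.616+3/2·19.096=36.952; next y=-2/5·(-11.056)+1/2·36.952=22.8984
n=5: y=22.8984, sp=-1, e=sp−y=-23.8984; I=-7.2824, D=e−e_prev=-36.9544; u=0·(-23.8984)+1/2·(-7.2824)+3/2·(-36.9544)=-59.0728; next y=-2/5·22.8984+1/2·(-59.0728)=-38.69576
n=6: y=-38.69576, sp=-1, e=sp−y=37.69576; I=30.41336, D=e−e_prev=61.59416; u=0·37.69576+1/2·30.41336+3/2·61.59416=107.59792; next y=-2/5·(-38.69576)+1/2·107.59792=69.277264
n=7: y=69.277264, sp=-1, e=sp−y=-70.277264; I=-39.863904, D=e−e_prev=-107.973024; u=0·(-70.277264)+1/2·(-39.863904)+3/2·(-107.973024)=-181.891488; next y=-2/5·69.277264+1/2·(-181.891488)≈-118.656650
n=8: y≈-118.656650, sp=-1, e=sp−y≈117.656650; I≈77.792746, D=e−e_prev≈187.933914; u=0·117.656650+1/2·77.792746+3/2·187.933914≈320.797243; next y=-2/5·(-118.656650)+1/2·320.797243≈207.861281
n=9: y≈207.861281, sp=-1, e=sp−y≈-208.861281; I≈-131.068536, D=e−e_prev≈-326.517931; u=0·(-208.861281)+1/2·(-131.068536)+3/2·(-326.517931)≈-555.311164; next y=-2/5·207.861281+1/2·(-555.311164)≈-360.800095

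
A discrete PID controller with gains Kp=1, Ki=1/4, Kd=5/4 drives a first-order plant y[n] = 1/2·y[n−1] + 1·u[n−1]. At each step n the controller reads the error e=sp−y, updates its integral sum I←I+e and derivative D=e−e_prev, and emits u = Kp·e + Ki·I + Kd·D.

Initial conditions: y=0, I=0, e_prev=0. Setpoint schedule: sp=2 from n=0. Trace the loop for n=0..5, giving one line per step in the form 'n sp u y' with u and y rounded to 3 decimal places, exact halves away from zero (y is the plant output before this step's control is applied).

0 2 5.000 0.000
1 2 -9.500 5.000
2 2 26.000 -7.000
3 2 -60.500 22.500
4 2 150.625 -49.250
5 2 -364.375 126.000

(exact arithmetic carried between steps; '≈' marks a value shown rounded to 6 d.p. or computed from one; I and e_prev carry over from the previous line; the table rounds u and y to 3 d.p., halves away from zero)
n=0: y=0, sp=2, e=sp−y=2; I=2, D=e−e_prev=2; u=1·2+1/4·2+5/4·2=5; next y=1/2·0+1·5=5
n=1: y=5, sp=2, e=sp−y=-3; I=-1, D=e−e_prev=-5; u=1·(-3)+1/4·(-1)+5/4·(-5)=-9.5; next y=1/2·5+1·(-9.5)=-7
n=2: y=-7, sp=2, e=sp−y=9; I=8, D=e−e_prev=12; u=1·9+1/4·8+5/4·12=26; next y=1/2·(-7)+1·26=22.5
n=3: y=22.5, sp=2, e=sp−y=-20.5; I=-12.5, D=e−e_prev=-29.5; u=1·(-20.5)+1/4·(-12.5)+5/4·(-29.5)=-60.5; next y=1/2·22.5+1·(-60.5)=-49.25
n=4: y=-49.25, sp=2, e=sp−y=51.25; I=38.75, D=e−e_prev=71.75; u=1·51.25+1/4·38.75+5/4·71.75=150.625; next y=1/2·(-49.25)+1·150.625=126
n=5: y=126, sp=2, e=sp−y=-124; I=-85.25, D=e−e_prev=-175.25; u=1·(-124)+1/4·(-85.25)+5/4·(-175.25)=-364.375; next y=1/2·126+1·(-364.375)=-301.375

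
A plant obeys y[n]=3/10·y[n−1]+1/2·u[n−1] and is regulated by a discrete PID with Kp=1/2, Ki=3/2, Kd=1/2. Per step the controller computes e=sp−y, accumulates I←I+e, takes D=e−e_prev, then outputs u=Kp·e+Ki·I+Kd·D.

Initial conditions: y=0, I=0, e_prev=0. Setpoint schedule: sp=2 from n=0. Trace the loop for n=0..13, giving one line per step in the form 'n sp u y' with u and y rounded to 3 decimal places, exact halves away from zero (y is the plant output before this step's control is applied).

0 2 5.000 0.000
1 2 0.750 2.500
2 2 4.688 1.125
3 2 1.422 2.681
4 2 4.093 1.515
5 2 1.773 2.501
6 2 3.675 1.637
7 2 2.058 2.328
8 2 3.414 1.728
9 2 2.278 2.225
10 2 3.235 1.807
11 2 2.434 2.160
12 2 3.108 1.865
13 2 2.542 2.113

(exact arithmetic carried between steps; '≈' marks a value shown rounded to 6 d.p. or computed from one; I and e_prev carry over from the previous line; the table rounds u and y to 3 d.p., halves away from zero)
n=0: y=0, sp=2, e=sp−y=2; I=2, D=e−e_prev=2; u=1/2·2+3/2·2+1/2·2=5; next y=3/10·0+1/2·5=2.5
n=1: y=2.5, sp=2, e=sp−y=-0.5; I=1.5, D=e−e_prev=-2.5; u=1/2·(-0.5)+3/2·1.5+1/2·(-2.5)=0.75; next y=3/10·2.5+1/2·0.75=1.125
n=2: y=1.125, sp=2, e=sp−y=0.875; I=2.375, D=e−e_prev=1.375; u=1/2·0.875+3/2·2.375+1/2·1.375=4.6875; next y=3/10·1.125+1/2·4.6875=2.68125
n=3: y=2.68125, sp=2, e=sp−y=-0.68125; I=1.69375, D=e−e_prev=-1.55625; u=1/2·(-0.68125)+3/2·1.69375+1/2·(-1.55625)=1.421875; next y=3/10·2.68125+1/2·1.421875≈1.515313
n=4: y≈1.515313, sp=2, e=sp−y≈0.484688; I≈2.178438, D=e−e_prev≈1.165938; u=1/2·0.484688+3/2·2.178438+1/2·1.165938≈4.092969; next y=3/10·1.515313+1/2·4.092969≈2.501078
n=5: y≈2.501078, sp=2, e=sp−y≈-0.501078; I≈1.677359, D=e−e_prev≈-0.985766; u=1/2·(-0.501078)+3/2·1.677359+1/2·(-0.985766)≈1.772617; next y=3/10·2.501078+1/2·1.772617≈1.636632
n=6: y≈1.636632, sp=2, e=sp−y≈0.363368; I≈2.040727, D=e−e_prev≈0.864446; u=1/2·0.363368+3/2·2.040727+1/2·0.864446≈3.674998; next y=3/10·1.636632+1/2·3.674998≈2.328489
n=7: y≈2.328489, sp=2, e=sp−y≈-0.328489; I≈1.712239, D=e−e_prev≈-0.691857; u=1/2·(-0.328489)+3/2·1.712239+1/2·(-0.691857)≈2.058185; next y=3/10·2.328489+1/2·2.058185≈1.727639
n=8: y≈1.727639, sp=2, e=sp−y≈0.272361; I≈1.984599, D=e−e_prev≈0.600849; u=1/2·0.272361+3/2·1.984599+1/2·0.600849≈3.413504; next y=3/10·1.727639+1/2·3.413504≈2.225044
n=9: y≈2.225044, sp=2, e=sp−y≈-0.225044; I≈1.759556, D=e−e_prev≈-0.497405; u=1/2·(-0.225044)+3/2·1.759556+1/2·(-0.497405)≈2.278109; next y=3/10·2.225044+1/2·2.278109≈1.806568
n=10: y≈1.806568, sp=2, e=sp−y≈0.193432; I≈1.952988, D=e−e_prev≈0.418476; u=1/2·0.193432+3/2·1.952988+1/2·0.418476≈3.235436; next y=3/10·1.806568+1/2·3.235436≈2.159688
n=11: y≈2.159688, sp=2, e=sp−y≈-0.159688; I≈1.793300, D=e−e_prev≈-0.353121; u=1/2·(-0.159688)+3/2·1.793300+1/2·(-0.353121)≈2.433545; next y=3/10·2.159688+1/2·2.433545≈1.864679
n=12: y≈1.864679, sp=2, e=sp−y≈0.135321; I≈1.928621, D=e−e_prev≈0.295009; u=1/2·0.135321+3/2·1.928621+1/2·0.295009≈3.108096; next y=3/10·1.864679+1/2·3.108096≈2.113452
n=13: y≈2.113452, sp=2, e=sp−y≈-0.113452; I≈1.815169, D=e−e_prev≈-0.248773; u=1/2·(-0.113452)+3/2·1.815169+1/2·(-0.248773)≈2.541641; next y=3/10·2.113452+1/2·2.541641≈1.904856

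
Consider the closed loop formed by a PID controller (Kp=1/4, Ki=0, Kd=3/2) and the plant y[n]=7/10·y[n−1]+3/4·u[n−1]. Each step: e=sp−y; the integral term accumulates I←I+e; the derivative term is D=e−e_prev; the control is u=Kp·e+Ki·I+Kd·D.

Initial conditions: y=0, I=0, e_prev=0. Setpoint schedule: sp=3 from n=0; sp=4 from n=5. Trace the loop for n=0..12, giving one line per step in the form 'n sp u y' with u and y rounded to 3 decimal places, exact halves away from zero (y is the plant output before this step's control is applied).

0 3 5.250 0.000
1 3 -6.141 3.938
2 3 9.892 -1.849
3 3 -12.742 6.125
4 3 19.159 -5.269
5 4 -24.095 10.680
6 4 35.561 -10.595
7 4 -48.588 19.255
8 4 70.067 -22.963
9 4 -97.277 36.476
10 4 138.707 -47.425
11 4 -194.095 70.833
12 4 275.229 -95.988

(exact arithmetic carried between steps; '≈' marks a value shown rounded to 6 d.p. or computed from one; I and e_prev carry over from the previous line; the table rounds u and y to 3 d.p., halves away from zero)
n=0: y=0, sp=3, e=sp−y=3; I=3, D=e−e_prev=3; u=1/4·3+0·3+3/2·3=5.25; next y=7/10·0+3/4·5.25=3.9375
n=1: y=3.9375, sp=3, e=sp−y=-0.9375; I=2.0625, D=e−e_prev=-3.9375; u=1/4·(-0.9375)+0·2.0625+3/2·(-3.9375)=-6.140625; next y=7/10·3.9375+3/4·(-6.140625)≈-1.849219
n=2: y≈-1.849219, sp=3, e=sp−y≈4.849219; I≈6.911719, D=e−e_prev≈5.786719; u=1/4·4.849219+0·6.911719+3/2·5.786719≈9.892383; next y=7/10·(-1.849219)+3/4·9.892383≈6.124834
n=3: y≈6.124834, sp=3, e=sp−y≈-3.124834; I≈3.786885, D=e−e_prev≈-7.974053; u=1/4·(-3.124834)+0·3.786885+3/2·(-7.974053)≈-12.742288; next y=7/10·6.124834+3/4·(-12.742288)≈-5.269332
n=4: y≈-5.269332, sp=3, e=sp−y≈8.269332; I≈12.056217, D=e−e_prev≈11.394166; u=1/4·8.269332+0·12.056217+3/2·11.394166≈19.158582; next y=7/10·(-5.269332)+3/4·19.158582≈10.680404
n=5: y≈10.680404, sp=4, e=sp−y≈-6.680404; I≈5.375813, D=e−e_prev≈-14.949736; u=1/4·(-6.680404)+0·5.375813+3/2·(-14.949736)≈-24.094705; next y=7/10·10.680404+3/4·(-24.094705)≈-10.594746
n=6: y≈-10.594746, sp=4, e=sp−y≈14.594746; I≈19.970559, D=e−e_prev≈21.275150; u=1/4·14.594746+0·19.970559+3/2·21.275150≈35.561411; next y=7/10·(-10.594746)+3/4·35.561411≈19.254736
n=7: y≈19.254736, sp=4, e=sp−y≈-15.254736; I≈4.715822, D=e−e_prev≈-29.849482; u=1/4·(-15.254736)+0·4.715822+3/2·(-29.849482)≈-48.587907; next y=7/10·19.254736+3/4·(-48.587907)≈-22.962615
n=8: y≈-22.962615, sp=4, e=sp−y≈26.962615; I≈31.678437, D=e−e_prev≈42.217351; u=1/4·26.962615+0·31.678437+3/2·42.217351≈70.066681; next y=7/10·(-22.962615)+3/4·70.066681≈36.476180
n=9: y≈36.476180, sp=4, e=sp−y≈-32.476180; I≈-0.797743, D=e−e_prev≈-59.438795; u=1/4·(-32.476180)+0·(-0.797743)+3/2·(-59.438795)≈-97.277238; next y=7/10·36.476180+3/4·(-97.277238)≈-47.424602
n=10: y≈-47.424602, sp=4, e=sp−y≈51.424602; I≈50.626859, D=e−e_prev≈83.900783; u=1/4·51.424602+0·50.626859+3/2·83.900783≈138.707324; next y=7/10·(-47.424602)+3/4·138.707324≈70.833272
n=11: y≈70.833272, sp=4, e=sp−y≈-66.833272; I≈-16.206412, D=e−e_prev≈-118.257874; u=1/4·(-66.833272)+0·(-16.206412)+3/2·(-118.257874)≈-194.095129; next y=7/10·70.833272+3/4·(-194.095129)≈-95.988057
n=12: y≈-95.988057, sp=4, e=sp−y≈99.988057; I≈83.781644, D=e−e_prev≈166.821328; u=1/4·99.988057+0·83.781644+3/2·166.821328≈275.229006; next y=7/10·(-95.988057)+3/4·275.229006≈139.230115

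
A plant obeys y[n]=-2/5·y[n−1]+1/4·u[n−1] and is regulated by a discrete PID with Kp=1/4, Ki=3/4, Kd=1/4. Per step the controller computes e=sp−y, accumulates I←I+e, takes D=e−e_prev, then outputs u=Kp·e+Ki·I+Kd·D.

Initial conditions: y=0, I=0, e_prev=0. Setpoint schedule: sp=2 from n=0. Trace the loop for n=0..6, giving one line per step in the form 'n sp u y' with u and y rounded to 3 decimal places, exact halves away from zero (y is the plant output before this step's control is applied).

(exact arithmetic carried between steps; '≈' marks a value shown rounded to 6 d.p. or computed from one; I and e_prev carry over from the previous line; the table rounds u and y to 3 d.p., halves away from zero)
n=0: y=0, sp=2, e=sp−y=2; I=2, D=e−e_prev=2; u=1/4·2+3/4·2+1/4·2=2.5; next y=-2/5·0+1/4·2.5=0.625
n=1: y=0.625, sp=2, e=sp−y=1.375; I=3.375, D=e−e_prev=-0.625; u=1/4·1.375+3/4·3.375+1/4·(-0.625)=2.71875; next y=-2/5·0.625+1/4·2.71875≈0.429688
n=2: y≈0.429688, sp=2, e=sp−y≈1.570313; I≈4.945313, D=e−e_prev≈0.195313; u=1/4·1.570313+3/4·4.945313+1/4·0.195313≈4.150391; next y=-2/5·0.429688+1/4·4.150391≈0.865723
n=3: y≈0.865723, sp=2, e=sp−y≈1.134277; I≈6.079590, D=e−e_prev≈-0.436035; u=1/4·1.134277+3/4·6.079590+1/4·(-0.436035)≈4.734253; next y=-2/5·0.865723+1/4·4.734253≈0.837274
n=4: y≈0.837274, sp=2, e=sp−y≈1.162726; I≈7.242316, D=e−e_prev≈0.028448; u=1/4·1.162726+3/4·7.242316+1/4·0.028448≈5.729530; next y=-2/5·0.837274+1/4·5.729530≈1.097473
n=5: y≈1.097473, sp=2, e=sp−y≈0.902527; I≈8.144843, D=e−e_prev≈-0.260199; u=1/4·0.902527+3/4·8.144843+1/4·(-0.260199)≈6.269214; next y=-2/5·1.097473+1/4·6.269214≈1.128314
n=6: y≈1.128314, sp=2, e=sp−y≈0.871686; I≈9.016528, D=e−e_prev≈-0.030841; u=1/4·0.871686+3/4·9.016528+1/4·(-0.030841)≈6.972607; next y=-2/5·1.128314+1/4·6.972607≈1.291826

0 2 2.500 0.000
1 2 2.719 0.625
2 2 4.150 0.430
3 2 4.734 0.866
4 2 5.730 0.837
5 2 6.269 1.097
6 2 6.973 1.128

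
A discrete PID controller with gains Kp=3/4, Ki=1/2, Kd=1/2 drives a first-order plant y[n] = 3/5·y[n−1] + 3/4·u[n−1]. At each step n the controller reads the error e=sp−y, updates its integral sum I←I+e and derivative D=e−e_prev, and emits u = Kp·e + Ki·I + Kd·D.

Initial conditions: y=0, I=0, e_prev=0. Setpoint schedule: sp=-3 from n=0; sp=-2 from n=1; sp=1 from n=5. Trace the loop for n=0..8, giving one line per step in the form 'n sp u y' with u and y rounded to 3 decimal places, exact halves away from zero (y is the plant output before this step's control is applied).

(exact arithmetic carried between steps; '≈' marks a value shown rounded to 6 d.p. or computed from one; I and e_prev carry over from the previous line; the table rounds u and y to 3 d.p., halves away from zero)
n=0: y=0, sp=-3, e=sp−y=-3; I=-3, D=e−e_prev=-3; u=3/4·(-3)+1/2·(-3)+1/2·(-3)=-5.25; next y=3/5·0+3/4·(-5.25)=-3.9375
n=1: y=-3.9375, sp=-2, e=sp−y=1.9375; I=-1.0625, D=e−e_prev=4.9375; u=3/4·1.9375+1/2·(-1.0625)+1/2·4.9375=3.390625; next y=3/5·(-3.9375)+3/4·3.390625≈0.180469
n=2: y≈0.180469, sp=-2, e=sp−y≈-2.180469; I≈-3.242969, D=e−e_prev≈-4.117969; u=3/4·(-2.180469)+1/2·(-3.242969)+1/2·(-4.117969)≈-5.315820; next y=3/5·0.180469+3/4·(-5.315820)≈-3.878584
n=3: y≈-3.878584, sp=-2, e=sp−y≈1.878584; I≈-1.364385, D=e−e_prev≈4.059053; u=3/4·1.878584+1/2·(-1.364385)+1/2·4.059053≈2.756272; next y=3/5·(-3.878584)+3/4·2.756272≈-0.259946
n=4: y≈-0.259946, sp=-2, e=sp−y≈-1.740054; I≈-3.104438, D=e−e_prev≈-3.618638; u=3/4·(-1.740054)+1/2·(-3.104438)+1/2·(-3.618638)≈-4.666578; next y=3/5·(-0.259946)+3/4·(-4.666578)≈-3.655901
n=5: y≈-3.655901, sp=1, e=sp−y≈4.655901; I≈1.551463, D=e−e_prev≈6.395955; u=3/4·4.655901+1/2·1.551463+1/2·6.395955≈7.465635; next y=3/5·(-3.655901)+3/4·7.465635≈3.405686
n=6: y≈3.405686, sp=1, e=sp−y≈-2.405686; I≈-0.854222, D=e−e_prev≈-7.061587; u=3/4·(-2.405686)+1/2·(-0.854222)+1/2·(-7.061587)≈-5.762169; next y=3/5·3.405686+3/4·(-5.762169)≈-2.278215
n=7: y≈-2.278215, sp=1, e=sp−y≈3.278215; I≈2.423993, D=e−e_prev≈5.683901; u=3/4·3.278215+1/2·2.423993+1/2·5.683901≈6.512608; next y=3/5·(-2.278215)+3/4·6.512608≈3.517527
n=8: y≈3.517527, sp=1, e=sp−y≈-2.517527; I≈-0.093534, D=e−e_prev≈-5.795742; u=3/4·(-2.517527)+1/2·(-0.093534)+1/2·(-5.795742)≈-4.832784; next y=3/5·3.517527+3/4·(-4.832784)≈-1.514071

0 -3 -5.250 0.000
1 -2 3.391 -3.938
2 -2 -5.316 0.180
3 -2 2.756 -3.879
4 -2 -4.667 -0.260
5 1 7.466 -3.656
6 1 -5.762 3.406
7 1 6.513 -2.278
8 1 -4.833 3.518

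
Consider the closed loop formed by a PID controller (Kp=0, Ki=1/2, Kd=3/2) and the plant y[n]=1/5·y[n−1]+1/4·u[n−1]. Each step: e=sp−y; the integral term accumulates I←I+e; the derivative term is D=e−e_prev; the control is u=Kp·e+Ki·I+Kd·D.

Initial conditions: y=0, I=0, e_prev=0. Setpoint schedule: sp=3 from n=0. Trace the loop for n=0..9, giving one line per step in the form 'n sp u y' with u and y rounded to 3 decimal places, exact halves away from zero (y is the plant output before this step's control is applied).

0 3 6.000 0.000
1 3 0.000 1.500
2 3 5.400 0.300
3 3 2.730 1.410
4 3 6.081 0.965
5 3 4.933 1.713
6 3 6.974 1.576
7 3 6.515 2.059
8 3 7.746 2.040
9 3 7.590 2.345

(exact arithmetic carried between steps; '≈' marks a value shown rounded to 6 d.p. or computed from one; I and e_prev carry over from the previous line; the table rounds u and y to 3 d.p., halves away from zero)
n=0: y=0, sp=3, e=sp−y=3; I=3, D=e−e_prev=3; u=0·3+1/2·3+3/2·3=6; next y=1/5·0+1/4·6=1.5
n=1: y=1.5, sp=3, e=sp−y=1.5; I=4.5, D=e−e_prev=-1.5; u=0·1.5+1/2·4.5+3/2·(-1.5)=0; next y=1/5·1.5+1/4·0=0.3
n=2: y=0.3, sp=3, e=sp−y=2.7; I=7.2, D=e−e_prev=1.2; u=0·2.7+1/2·7.2+3/2·1.2=5.4; next y=1/5·0.3+1/4·5.4=1.41
n=3: y=1.41, sp=3, e=sp−y=1.59; I=8.79, D=e−e_prev=-1.11; u=0·1.59+1/2·8.79+3/2·(-1.11)=2.73; next y=1/5·1.41+1/4·2.73=0.9645
n=4: y=0.9645, sp=3, e=sp−y=2.0355; I=10.8255, D=e−e_prev=0.4455; u=0·2.0355+1/2·10.8255+3/2·0.4455=6.081; next y=1/5·0.9645+1/4·6.081=1.71315
n=5: y=1.71315, sp=3, e=sp−y=1.28685; I=12.11235, D=e−e_prev=-0.74865; u=0·1.28685+1/2·12.11235+3/2·(-0.74865)=4.9332; next y=1/5·1.71315+1/4·4.9332=1.57593
n=6: y=1.57593, sp=3, e=sp−y=1.42407; I=13.53642, D=e−e_prev=0.13722; u=0·1.42407+1/2·13.53642+3/2·0.13722=6.97404; next y=1/5·1.57593+1/4·6.97404=2.058696
n=7: y=2.058696, sp=3, e=sp−y=0.941304; I=14.477724, D=e−e_prev=-0.482766; u=0·0.941304+1/2·14.477724+3/2·(-0.482766)=6.514713; next y=1/5·2.058696+1/4·6.514713≈2.040417
n=8: y≈2.040417, sp=3, e=sp−y≈0.959583; I≈15.437307, D=e−e_prev≈0.018279; u=0·0.959583+1/2·15.437307+3/2·0.018279≈7.746071; next y=1/5·2.040417+1/4·7.746071≈2.344601
n=9: y≈2.344601, sp=3, e=sp−y≈0.655399; I≈16.092705, D=e−e_prev≈-0.304184; u=0·0.655399+1/2·16.092705+3/2·(-0.304184)≈7.590077; next y=1/5·2.344601+1/4·7.590077≈2.366439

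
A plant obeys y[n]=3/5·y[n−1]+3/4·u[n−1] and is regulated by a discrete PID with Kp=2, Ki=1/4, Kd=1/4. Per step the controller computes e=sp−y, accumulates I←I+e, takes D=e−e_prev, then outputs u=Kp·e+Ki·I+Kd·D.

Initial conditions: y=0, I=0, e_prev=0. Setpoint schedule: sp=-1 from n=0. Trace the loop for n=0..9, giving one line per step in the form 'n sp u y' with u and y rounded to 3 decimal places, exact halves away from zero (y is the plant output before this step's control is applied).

0 -1 -2.500 0.000
1 -1 2.188 -1.875
2 -1 -4.039 0.516
3 -1 4.269 -2.720
4 -1 -6.834 1.569
5 -1 7.979 -4.184
6 -1 -11.808 3.474
7 -1 14.602 -6.771
8 -1 -20.666 6.888
9 -1 26.414 -11.367

(exact arithmetic carried between steps; '≈' marks a value shown rounded to 6 d.p. or computed from one; I and e_prev carry over from the previous line; the table rounds u and y to 3 d.p., halves away from zero)
n=0: y=0, sp=-1, e=sp−y=-1; I=-1, D=e−e_prev=-1; u=2·(-1)+1/4·(-1)+1/4·(-1)=-2.5; next y=3/5·0+3/4·(-2.5)=-1.875
n=1: y=-1.875, sp=-1, e=sp−y=0.875; I=-0.125, D=e−e_prev=1.875; u=2·0.875+1/4·(-0.125)+1/4·1.875=2.1875; next y=3/5·(-1.875)+3/4·2.1875=0.515625
n=2: y=0.515625, sp=-1, e=sp−y=-1.515625; I=-1.640625, D=e−e_prev=-2.390625; u=2·(-1.515625)+1/4·(-1.640625)+1/4·(-2.390625)≈-4.039063; next y=3/5·0.515625+3/4·(-4.039063)≈-2.719922
n=3: y≈-2.719922, sp=-1, e=sp−y≈1.719922; I≈0.079297, D=e−e_prev≈3.235547; u=2·1.719922+1/4·0.079297+1/4·3.235547≈4.268555; next y=3/5·(-2.719922)+3/4·4.268555≈1.569463
n=4: y≈1.569463, sp=-1, e=sp−y≈-2.569463; I≈-2.490166, D=e−e_prev≈-4.289385; u=2·(-2.569463)+1/4·(-2.490166)+1/4·(-4.289385)≈-6.833813; next y=3/5·1.569463+3/4·(-6.833813)≈-4.183682
n=5: y≈-4.183682, sp=-1, e=sp−y≈3.183682; I≈0.693516, D=e−e_prev≈5.753145; u=2·3.183682+1/4·0.693516+1/4·5.753145≈7.979030; next y=3/5·(-4.183682)+3/4·7.979030≈3.474063
n=6: y≈3.474063, sp=-1, e=sp−y≈-4.474063; I≈-3.780547, D=e−e_prev≈-7.657746; u=2·(-4.474063)+1/4·(-3.780547)+1/4·(-7.657746)≈-11.807699; next y=3/5·3.474063+3/4·(-11.807699)≈-6.771337
n=7: y≈-6.771337, sp=-1, e=sp−y≈5.771337; I≈1.990790, D=e−e_prev≈10.245400; u=2·5.771337+1/4·1.990790+1/4·10.245400≈14.601721; next y=3/5·(-6.771337)+3/4·14.601721≈6.888489
n=8: y≈6.888489, sp=-1, e=sp−y≈-7.888489; I≈-5.897699, D=e−e_prev≈-13.659825; u=2·(-7.888489)+1/4·(-5.897699)+1/4·(-13.659825)≈-20.666358; next y=3/5·6.888489+3/4·(-20.666358)≈-11.366675
n=9: y≈-11.366675, sp=-1, e=sp−y≈10.366675; I≈4.468977, D=e−e_prev≈18.255164; u=2·10.366675+1/4·4.468977+1/4·18.255164≈26.414386; next y=3/5·(-11.366675)+3/4·26.414386≈12.990784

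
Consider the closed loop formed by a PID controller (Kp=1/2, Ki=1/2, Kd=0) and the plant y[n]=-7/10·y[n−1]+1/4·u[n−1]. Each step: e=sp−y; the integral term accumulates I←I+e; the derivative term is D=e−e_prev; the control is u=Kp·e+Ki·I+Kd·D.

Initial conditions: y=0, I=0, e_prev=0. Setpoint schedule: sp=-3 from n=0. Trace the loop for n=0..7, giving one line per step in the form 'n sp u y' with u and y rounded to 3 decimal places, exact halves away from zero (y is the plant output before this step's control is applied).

0 -3 -3.000 0.000
1 -3 -3.750 -0.750
2 -3 -5.213 -0.413
3 -3 -5.904 -1.014
4 -3 -7.146 -0.766
5 -3 -7.778 -1.250
6 -3 -8.834 -1.069
7 -3 -9.409 -1.460

(exact arithmetic carried between steps; '≈' marks a value shown rounded to 6 d.p. or computed from one; I and e_prev carry over from the previous line; the table rounds u and y to 3 d.p., halves away from zero)
n=0: y=0, sp=-3, e=sp−y=-3; I=-3, D=e−e_prev=-3; u=1/2·(-3)+1/2·(-3)+0·(-3)=-3; next y=-7/10·0+1/4·(-3)=-0.75
n=1: y=-0.75, sp=-3, e=sp−y=-2.25; I=-5.25, D=e−e_prev=0.75; u=1/2·(-2.25)+1/2·(-5.25)+0·0.75=-3.75; next y=-7/10·(-0.75)+1/4·(-3.75)=-0.4125
n=2: y=-0.4125, sp=-3, e=sp−y=-2.5875; I=-7.8375, D=e−e_prev=-0.3375; u=1/2·(-2.5875)+1/2·(-7.8375)+0·(-0.3375)=-5.2125; next y=-7/10·(-0.4125)+1/4·(-5.2125)=-1.014375
n=3: y=-1.014375, sp=-3, e=sp−y=-1.985625; I=-9.823125, D=e−e_prev=0.601875; u=1/2·(-1.985625)+1/2·(-9.823125)+0·0.601875=-5.904375; next y=-7/10·(-1.014375)+1/4·(-5.904375)≈-0.766031
n=4: y≈-0.766031, sp=-3, e=sp−y≈-2.233969; I≈-12.057094, D=e−e_prev≈-0.248344; u=1/2·(-2.233969)+1/2·(-12.057094)+0·(-0.248344)≈-7.145531; next y=-7/10·(-0.766031)+1/4·(-7.145531)≈-1.250161
n=5: y≈-1.250161, sp=-3, e=sp−y≈-1.749839; I≈-13.806933, D=e−e_prev≈0.484130; u=1/2·(-1.749839)+1/2·(-13.806933)+0·0.484130≈-7.778386; next y=-7/10·(-1.250161)+1/4·(-7.778386)≈-1.069484
n=6: y≈-1.069484, sp=-3, e=sp−y≈-1.930516; I≈-15.737449, D=e−e_prev≈-0.180677; u=1/2·(-1.930516)+1/2·(-15.737449)+0·(-0.180677)≈-8.833983; next y=-7/10·(-1.069484)+1/4·(-8.833983)≈-1.459857
n=7: y≈-1.459857, sp=-3, e=sp−y≈-1.540143; I≈-17.277592, D=e−e_prev≈0.390373; u=1/2·(-1.540143)+1/2·(-17.277592)+0·0.390373≈-9.408868; next y=-7/10·(-1.459857)+1/4·(-9.408868)≈-1.330317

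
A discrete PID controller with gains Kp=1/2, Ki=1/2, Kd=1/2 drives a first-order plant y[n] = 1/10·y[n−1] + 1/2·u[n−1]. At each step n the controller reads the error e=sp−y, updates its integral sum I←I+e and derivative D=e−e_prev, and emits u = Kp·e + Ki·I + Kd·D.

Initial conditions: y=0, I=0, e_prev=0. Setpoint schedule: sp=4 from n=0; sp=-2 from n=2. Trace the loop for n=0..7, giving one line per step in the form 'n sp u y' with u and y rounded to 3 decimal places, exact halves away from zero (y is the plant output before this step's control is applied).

0 4 6.000 0.000
1 4 1.500 3.000
2 -2 -2.575 1.050
3 -2 1.274 -1.183
4 -2 -2.803 0.519
5 -2 -0.409 -1.350
6 -2 -3.184 -0.340
7 -2 -1.580 -1.626

(exact arithmetic carried between steps; '≈' marks a value shown rounded to 6 d.p. or computed from one; I and e_prev carry over from the previous line; the table rounds u and y to 3 d.p., halves away from zero)
n=0: y=0, sp=4, e=sp−y=4; I=4, D=e−e_prev=4; u=1/2·4+1/2·4+1/2·4=6; next y=1/10·0+1/2·6=3
n=1: y=3, sp=4, e=sp−y=1; I=5, D=e−e_prev=-3; u=1/2·1+1/2·5+1/2·(-3)=1.5; next y=1/10·3+1/2·1.5=1.05
n=2: y=1.05, sp=-2, e=sp−y=-3.05; I=1.95, D=e−e_prev=-4.05; u=1/2·(-3.05)+1/2·1.95+1/2·(-4.05)=-2.575; next y=1/10·1.05+1/2·(-2.575)=-1.1825
n=3: y=-1.1825, sp=-2, e=sp−y=-0.8175; I=1.1325, D=e−e_prev=2.2325; u=1/2·(-0.8175)+1/2·1.1325+1/2·2.2325=1.27375; next y=1/10·(-1.1825)+1/2·1.27375=0.518625
n=4: y=0.518625, sp=-2, e=sp−y=-2.518625; I=-1.386125, D=e−e_prev=-1.701125; u=1/2·(-2.518625)+1/2·(-1.386125)+1/2·(-1.701125)≈-2.802938; next y=1/10·0.518625+1/2·(-2.802938)≈-1.349606
n=5: y≈-1.349606, sp=-2, e=sp−y≈-0.650394; I≈-2.036519, D=e−e_prev≈1.868231; u=1/2·(-0.650394)+1/2·(-2.036519)+1/2·1.868231≈-0.409341; next y=1/10·(-1.349606)+1/2·(-0.409341)≈-0.339631
n=6: y≈-0.339631, sp=-2, e=sp−y≈-1.660369; I≈-3.696888, D=e−e_prev≈-1.009975; u=1/2·(-1.660369)+1/2·(-3.696888)+1/2·(-1.009975)≈-3.183616; next y=1/10·(-0.339631)+1/2·(-3.183616)≈-1.625771
n=7: y≈-1.625771, sp=-2, e=sp−y≈-0.374229; I≈-4.071117, D=e−e_prev≈1.286140; u=1/2·(-0.374229)+1/2·(-4.071117)+1/2·1.286140≈-1.579603; next y=1/10·(-1.625771)+1/2·(-1.579603)≈-0.952378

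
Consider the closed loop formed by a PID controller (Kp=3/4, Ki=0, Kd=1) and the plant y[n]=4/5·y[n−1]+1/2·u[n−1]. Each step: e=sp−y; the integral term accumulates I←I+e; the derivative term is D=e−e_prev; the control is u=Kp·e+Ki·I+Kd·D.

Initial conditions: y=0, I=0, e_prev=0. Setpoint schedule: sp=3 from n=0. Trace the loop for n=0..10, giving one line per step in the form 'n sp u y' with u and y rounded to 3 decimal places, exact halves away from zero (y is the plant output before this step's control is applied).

0 3 5.250 0.000
1 3 -2.344 2.625
2 3 3.251 0.928
3 3 -0.966 2.368
4 3 2.148 1.411
5 3 -0.194 2.203
6 3 1.538 1.666
7 3 0.238 2.102
8 3 1.201 1.800
9 3 0.479 2.041
10 3 1.015 1.872

(exact arithmetic carried between steps; '≈' marks a value shown rounded to 6 d.p. or computed from one; I and e_prev carry over from the previous line; the table rounds u and y to 3 d.p., halves away from zero)
n=0: y=0, sp=3, e=sp−y=3; I=3, D=e−e_prev=3; u=3/4·3+0·3+1·3=5.25; next y=4/5·0+1/2·5.25=2.625
n=1: y=2.625, sp=3, e=sp−y=0.375; I=3.375, D=e−e_prev=-2.625; u=3/4·0.375+0·3.375+1·(-2.625)=-2.34375; next y=4/5·2.625+1/2·(-2.34375)=0.928125
n=2: y=0.928125, sp=3, e=sp−y=2.071875; I=5.446875, D=e−e_prev=1.696875; u=3/4·2.071875+0·5.446875+1·1.696875≈3.250781; next y=4/5·0.928125+1/2·3.250781≈2.367891
n=3: y≈2.367891, sp=3, e=sp−y≈0.632109; I≈6.078984, D=e−e_prev≈-1.439766; u=3/4·0.632109+0·6.078984+1·(-1.439766)≈-0.965684; next y=4/5·2.367891+1/2·(-0.965684)≈1.411471
n=4: y≈1.411471, sp=3, e=sp−y≈1.588529; I≈7.667514, D=e−e_prev≈0.956420; u=3/4·1.588529+0·7.667514+1·0.956420≈2.147817; next y=4/5·1.411471+1/2·2.147817≈2.203085
n=5: y≈2.203085, sp=3, e=sp−y≈0.796915; I≈8.464429, D=e−e_prev≈-0.791614; u=3/4·0.796915+0·8.464429+1·(-0.791614)≈-0.193928; next y=4/5·2.203085+1/2·(-0.193928)≈1.665504
n=6: y≈1.665504, sp=3, e=sp−y≈1.334496; I≈9.798925, D=e−e_prev≈0.537581; u=3/4·1.334496+0·9.798925+1·0.537581≈1.538453; next y=4/5·1.665504+1/2·1.538453≈2.101630
n=7: y≈2.101630, sp=3, e=sp−y≈0.898370; I≈10.697295, D=e−e_prev≈-0.436126; u=3/4·0.898370+0·10.697295+1·(-0.436126)≈0.237652; next y=4/5·2.101630+1/2·0.237652≈1.800130
n=8: y≈1.800130, sp=3, e=sp−y≈1.199870; I≈11.897165, D=e−e_prev≈0.301500; u=3/4·1.199870+0·11.897165+1·0.301500≈1.201403; next y=4/5·1.800130+1/2·1.201403≈2.040805
n=9: y≈2.040805, sp=3, e=sp−y≈0.959195; I≈12.856360, D=e−e_prev≈-0.240675; u=3/4·0.959195+0·12.856360+1·(-0.240675)≈0.478721; next y=4/5·2.040805+1/2·0.478721≈1.872004
n=10: y≈1.872004, sp=3, e=sp−y≈1.127996; I≈13.984356, D=e−e_prev≈0.168801; u=3/4·1.127996+0·13.984356+1·0.168801≈1.014797; next y=4/5·1.872004+1/2·1.014797≈2.005002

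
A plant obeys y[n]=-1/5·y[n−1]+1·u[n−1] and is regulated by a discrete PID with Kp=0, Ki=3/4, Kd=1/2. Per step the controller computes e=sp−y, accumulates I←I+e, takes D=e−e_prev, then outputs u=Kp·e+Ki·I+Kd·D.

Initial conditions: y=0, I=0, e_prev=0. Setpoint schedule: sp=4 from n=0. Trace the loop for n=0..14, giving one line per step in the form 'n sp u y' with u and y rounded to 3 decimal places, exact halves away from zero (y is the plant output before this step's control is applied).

0 4 5.000 0.000
1 4 -0.250 5.000
2 4 9.313 -1.250
3 4 -3.391 9.563
4 4 16.426 -5.303
5 4 -12.517 17.486
6 4 30.639 -16.014
7 4 -33.420 33.841
8 4 61.664 -40.189
9 4 -79.572 69.702
10 4 130.114 -93.513
11 4 -181.270 148.817
12 4 281.095 -211.034
13 4 -405.474 323.302
14 4 614.013 -470.135

(exact arithmetic carried between steps; '≈' marks a value shown rounded to 6 d.p. or computed from one; I and e_prev carry over from the previous line; the table rounds u and y to 3 d.p., halves away from zero)
n=0: y=0, sp=4, e=sp−y=4; I=4, D=e−e_prev=4; u=0·4+3/4·4+1/2·4=5; next y=-1/5·0+1·5=5
n=1: y=5, sp=4, e=sp−y=-1; I=3, D=e−e_prev=-5; u=0·(-1)+3/4·3+1/2·(-5)=-0.25; next y=-1/5·5+1·(-0.25)=-1.25
n=2: y=-1.25, sp=4, e=sp−y=5.25; I=8.25, D=e−e_prev=6.25; u=0·5.25+3/4·8.25+1/2·6.25=9.3125; next y=-1/5·(-1.25)+1·9.3125=9.5625
n=3: y=9.5625, sp=4, e=sp−y=-5.5625; I=2.6875, D=e−e_prev=-10.8125; u=0·(-5.5625)+3/4·2.6875+1/2·(-10.8125)=-3.390625; next y=-1/5·9.5625+1·(-3.390625)=-5.303125
n=4: y=-5.303125, sp=4, e=sp−y=9.303125; I=11.990625, D=e−e_prev=14.865625; u=0·9.303125+3/4·11.990625+1/2·14.865625≈16.425781; next y=-1/5·(-5.303125)+1·16.425781≈17.486406
n=5: y≈17.486406, sp=4, e=sp−y≈-13.486406; I≈-1.495781, D=e−e_prev≈-22.789531; u=0·(-13.486406)+3/4·(-1.495781)+1/2·(-22.789531)≈-12.516602; next y=-1/5·17.486406+1·(-12.516602)≈-16.013883
n=6: y≈-16.013883, sp=4, e=sp−y≈20.013883; I≈18.518102, D=e−e_prev≈33.500289; u=0·20.013883+3/4·18.518102+1/2·33.500289≈30.638721; next y=-1/5·(-16.013883)+1·30.638721≈33.841497
n=7: y≈33.841497, sp=4, e=sp−y≈-29.841497; I≈-11.323396, D=e−e_prev≈-49.855380; u=0·(-29.841497)+3/4·(-11.323396)+1/2·(-49.855380)≈-33.420237; next y=-1/5·33.841497+1·(-33.420237)≈-40.188536
n=8: y≈-40.188536, sp=4, e=sp−y≈44.188536; I≈32.865141, D=e−e_prev≈74.030034; u=0·44.188536+3/4·32.865141+1/2·74.030034≈61.663872; next y=-1/5·(-40.188536)+1·61.663872≈69.701579
n=9: y≈69.701579, sp=4, e=sp−y≈-65.701579; I≈-32.836439, D=e−e_prev≈-109.890116; u=0·(-65.701579)+3/4·(-32.836439)+1/2·(-109.890116)≈-79.572387; next y=-1/5·69.701579+1·(-79.572387)≈-93.512703
n=10: y≈-93.512703, sp=4, e=sp−y≈97.512703; I≈64.676264, D=e−e_prev≈163.214282; u=0·97.512703+3/4·64.676264+1/2·163.214282≈130.114339; next y=-1/5·(-93.512703)+1·130.114339≈148.816880
n=11: y≈148.816880, sp=4, e=sp−y≈-144.816880; I≈-80.140616, D=e−e_prev≈-242.329583; u=0·(-144.816880)+3/4·(-80.140616)+1/2·(-242.329583)≈-181.270253; next y=-1/5·148.816880+1·(-181.270253)≈-211.033629
n=12: y≈-211.033629, sp=4, e=sp−y≈215.033629; I≈134.893013, D=e−e_prev≈359.850509; u=0·215.033629+3/4·134.893013+1/2·359.850509≈281.095014; next y=-1/5·(-211.033629)+1·281.095014≈323.301740
n=13: y≈323.301740, sp=4, e=sp−y≈-319.301740; I≈-184.408727, D=e−e_prev≈-534.335369; u=0·(-319.301740)+3/4·(-184.408727)+1/2·(-534.335369)≈-405.474230; next y=-1/5·323.301740+1·(-405.474230)≈-470.134578
n=14: y≈-470.134578, sp=4, e=sp−y≈474.134578; I≈289.725851, D=e−e_prev≈793.436318; u=0·474.134578+3/4·289.725851+1/2·793.436318≈614.012547; next y=-1/5·(-470.134578)+1·614.012547≈708.039463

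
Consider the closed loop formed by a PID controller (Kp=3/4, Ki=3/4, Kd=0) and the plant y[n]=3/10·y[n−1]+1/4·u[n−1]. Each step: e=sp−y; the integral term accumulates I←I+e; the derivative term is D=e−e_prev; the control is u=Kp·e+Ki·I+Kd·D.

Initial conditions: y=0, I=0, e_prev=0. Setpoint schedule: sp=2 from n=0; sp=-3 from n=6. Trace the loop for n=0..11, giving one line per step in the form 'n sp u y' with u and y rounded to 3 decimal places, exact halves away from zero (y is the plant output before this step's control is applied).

0 2 3.000 0.000
1 2 3.375 0.750
2 2 3.834 1.069
3 2 4.217 1.279
4 2 4.519 1.438
5 2 4.756 1.561
6 -3 -2.559 1.657
7 -3 -3.352 -0.143
8 -3 -4.388 -0.881
9 -3 -5.257 -1.361
10 -3 -5.944 -1.723
11 -3 -6.482 -2.003

(exact arithmetic carried between steps; '≈' marks a value shown rounded to 6 d.p. or computed from one; I and e_prev carry over from the previous line; the table rounds u and y to 3 d.p., halves away from zero)
n=0: y=0, sp=2, e=sp−y=2; I=2, D=e−e_prev=2; u=3/4·2+3/4·2+0·2=3; next y=3/10·0+1/4·3=0.75
n=1: y=0.75, sp=2, e=sp−y=1.25; I=3.25, D=e−e_prev=-0.75; u=3/4·1.25+3/4·3.25+0·(-0.75)=3.375; next y=3/10·0.75+1/4·3.375=1.06875
n=2: y=1.06875, sp=2, e=sp−y=0.93125; I=4.18125, D=e−e_prev=-0.31875; u=3/4·0.93125+3/4·4.18125+0·(-0.31875)=3.834375; next y=3/10·1.06875+1/4·3.834375≈1.279219
n=3: y≈1.279219, sp=2, e=sp−y≈0.720781; I≈4.902031, D=e−e_prev≈-0.210469; u=3/4·0.720781+3/4·4.902031+0·(-0.210469)≈4.217109; next y=3/10·1.279219+1/4·4.217109≈1.438043
n=4: y≈1.438043, sp=2, e=sp−y≈0.561957; I≈5.463988, D=e−e_prev≈-0.158824; u=3/4·0.561957+3/4·5.463988+0·(-0.158824)≈4.519459; next y=3/10·1.438043+1/4·4.519459≈1.561278
n=5: y≈1.561278, sp=2, e=sp−y≈0.438722; I≈5.902711, D=e−e_prev≈-0.123235; u=3/4·0.438722+3/4·5.902711+0·(-0.123235)≈4.756075; next y=3/10·1.561278+1/4·4.756075≈1.657402
n=6: y≈1.657402, sp=-3, e=sp−y≈-4.657402; I≈1.245309, D=e−e_prev≈-5.096124; u=3/4·(-4.657402)+3/4·1.245309+0·(-5.096124)≈-2.559070; next y=3/10·1.657402+1/4·(-2.559070)≈-0.142547
n=7: y≈-0.142547, sp=-3, e=sp−y≈-2.857453; I≈-1.612144, D=e−e_prev≈1.799949; u=3/4·(-2.857453)+3/4·(-1.612144)+0·1.799949≈-3.352198; next y=3/10·(-0.142547)+1/4·(-3.352198)≈-0.880814
n=8: y≈-0.880814, sp=-3, e=sp−y≈-2.119186; I≈-3.731331, D=e−e_prev≈0.738267; u=3/4·(-2.119186)+3/4·(-3.731331)+0·0.738267≈-4.387888; next y=3/10·(-0.880814)+1/4·(-4.387888)≈-1.361216
n=9: y≈-1.361216, sp=-3, e=sp−y≈-1.638784; I≈-5.370115, D=e−e_prev≈0.480402; u=3/4·(-1.638784)+3/4·(-5.370115)+0·0.480402≈-5.256674; next y=3/10·(-1.361216)+1/4·(-5.256674)≈-1.722533
n=10: y≈-1.722533, sp=-3, e=sp−y≈-1.277467; I≈-6.647581, D=e−e_prev≈0.361317; u=3/4·(-1.277467)+3/4·(-6.647581)+0·0.361317≈-5.943786; next y=3/10·(-1.722533)+1/4·(-5.943786)≈-2.002707
n=11: y≈-2.002707, sp=-3, e=sp−y≈-0.997293; I≈-7.644875, D=e−e_prev≈0.280173; u=3/4·(-0.997293)+3/4·(-7.644875)+0·0.280173≈-6.481626; next y=3/10·(-2.002707)+1/4·(-6.481626)≈-2.221219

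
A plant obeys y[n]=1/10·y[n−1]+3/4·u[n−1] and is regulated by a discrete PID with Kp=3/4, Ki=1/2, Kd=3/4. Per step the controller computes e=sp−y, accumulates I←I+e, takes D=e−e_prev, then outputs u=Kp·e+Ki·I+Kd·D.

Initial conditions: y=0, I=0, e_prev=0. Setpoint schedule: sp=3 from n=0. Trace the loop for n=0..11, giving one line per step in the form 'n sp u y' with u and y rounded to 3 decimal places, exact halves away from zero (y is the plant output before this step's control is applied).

(exact arithmetic carried between steps; '≈' marks a value shown rounded to 6 d.p. or computed from one; I and e_prev carry over from the previous line; the table rounds u and y to 3 d.p., halves away from zero)
n=0: y=0, sp=3, e=sp−y=3; I=3, D=e−e_prev=3; u=3/4·3+1/2·3+3/4·3=6; next y=1/10·0+3/4·6=4.5
n=1: y=4.5, sp=3, e=sp−y=-1.5; I=1.5, D=e−e_prev=-4.5; u=3/4·(-1.5)+1/2·1.5+3/4·(-4.5)=-3.75; next y=1/10·4.5+3/4·(-3.75)=-2.3625
n=2: y=-2.3625, sp=3, e=sp−y=5.3625; I=6.8625, D=e−e_prev=6.8625; u=3/4·5.3625+1/2·6.8625+3/4·6.8625=12.6; next y=1/10·(-2.3625)+3/4·12.6=9.21375
n=3: y=9.21375, sp=3, e=sp−y=-6.21375; I=0.64875, D=e−e_prev=-11.57625; u=3/4·(-6.21375)+1/2·0.64875+3/4·(-11.57625)=-13.018125; next y=1/10·9.21375+3/4·(-13.018125)≈-8.842219
n=4: y≈-8.842219, sp=3, e=sp−y≈11.842219; I≈12.490969, D=e−e_prev≈18.055969; u=3/4·11.842219+1/2·12.490969+3/4·18.055969≈28.669125; next y=1/10·(-8.842219)+3/4·28.669125≈20.617622
n=5: y≈20.617622, sp=3, e=sp−y≈-17.617622; I≈-5.126653, D=e−e_prev≈-29.459841; u=3/4·(-17.617622)+1/2·(-5.126653)+3/4·(-29.459841)≈-37.871423; next y=1/10·20.617622+3/4·(-37.871423)≈-26.341805
n=6: y≈-26.341805, sp=3, e=sp−y≈29.341805; I≈24.215152, D=e−e_prev≈46.959427; u=3/4·29.341805+1/2·24.215152+3/4·46.959427≈69.333501; next y=1/10·(-26.341805)+3/4·69.333501≈49.365945
n=7: y≈49.365945, sp=3, e=sp−y≈-46.365945; I≈-22.150793, D=e−e_prev≈-75.707750; u=3/4·(-46.365945)+1/2·(-22.150793)+3/4·(-75.707750)≈-102.630668; next y=1/10·49.365945+3/4·(-102.630668)≈-72.036406
n=8: y≈-72.036406, sp=3, e=sp−y≈75.036406; I≈52.885614, D=e−e_prev≈121.402351; u=3/4·75.036406+1/2·52.885614+3/4·121.402351≈173.771875; next y=1/10·(-72.036406)+3/4·173.771875≈123.125266
n=9: y≈123.125266, sp=3, e=sp−y≈-120.125266; I≈-67.239652, D=e−e_prev≈-195.161672; u=3/4·(-120.125266)+1/2·(-67.239652)+3/4·(-195.161672)≈-270.085029; next y=1/10·123.125266+3/4·(-270.085029)≈-190.251245
n=10: y≈-190.251245, sp=3, e=sp−y≈193.251245; I≈126.011593, D=e−e_prev≈313.376511; u=3/4·193.251245+1/2·126.011593+3/4·313.376511≈442.976614; next y=1/10·(-190.251245)+3/4·442.976614≈313.207336
n=11: y≈313.207336, sp=3, e=sp−y≈-310.207336; I≈-184.195743, D=e−e_prev≈-503.458581; u=3/4·(-310.207336)+1/2·(-184.195743)+3/4·(-503.458581)≈-702.347309; next y=1/10·313.207336+3/4·(-702.347309)≈-495.439748

0 3 6.000 0.000
1 3 -3.750 4.500
2 3 12.600 -2.363
3 3 -13.018 9.214
4 3 28.669 -8.842
5 3 -37.871 20.618
6 3 69.334 -26.342
7 3 -102.631 49.366
8 3 173.772 -72.036
9 3 -270.085 123.125
10 3 442.977 -190.251
11 3 -702.347 313.207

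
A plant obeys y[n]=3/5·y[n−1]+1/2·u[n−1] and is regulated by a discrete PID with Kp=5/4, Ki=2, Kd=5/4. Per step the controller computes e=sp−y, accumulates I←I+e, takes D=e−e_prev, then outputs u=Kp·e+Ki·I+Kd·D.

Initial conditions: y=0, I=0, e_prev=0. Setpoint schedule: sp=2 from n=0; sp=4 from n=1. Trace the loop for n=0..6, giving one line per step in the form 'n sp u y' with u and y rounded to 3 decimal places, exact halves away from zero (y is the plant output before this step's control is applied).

0 2 9.000 0.000
1 4 -0.750 4.500
2 4 11.163 2.325
3 4 -9.137 6.976
4 4 23.840 -0.383
5 4 -30.922 11.690
6 4 59.406 -8.447

(exact arithmetic carried between steps; '≈' marks a value shown rounded to 6 d.p. or computed from one; I and e_prev carry over from the previous line; the table rounds u and y to 3 d.p., halves away from zero)
n=0: y=0, sp=2, e=sp−y=2; I=2, D=e−e_prev=2; u=5/4·2+2·2+5/4·2=9; next y=3/5·0+1/2·9=4.5
n=1: y=4.5, sp=4, e=sp−y=-0.5; I=1.5, D=e−e_prev=-2.5; u=5/4·(-0.5)+2·1.5+5/4·(-2.5)=-0.75; next y=3/5·4.5+1/2·(-0.75)=2.325
n=2: y=2.325, sp=4, e=sp−y=1.675; I=3.175, D=e−e_prev=2.175; u=5/4·1.675+2·3.175+5/4·2.175=11.1625; next y=3/5·2.325+1/2·11.1625=6.97625
n=3: y=6.97625, sp=4, e=sp−y=-2.97625; I=0.19875, D=e−e_prev=-4.65125; u=5/4·(-2.97625)+2·0.19875+5/4·(-4.65125)=-9.136875; next y=3/5·6.97625+1/2·(-9.136875)≈-0.382688
n=4: y≈-0.382688, sp=4, e=sp−y≈4.382688; I≈4.581438, D=e−e_prev≈7.358938; u=5/4·4.382688+2·4.581438+5/4·7.358938≈23.839906; next y=3/5·(-0.382688)+1/2·23.839906≈11.690341
n=5: y≈11.690341, sp=4, e=sp−y≈-7.690341; I≈-3.108903, D=e−e_prev≈-12.073028; u=5/4·(-7.690341)+2·(-3.108903)+5/4·(-12.073028)≈-30.922017; next y=3/5·11.690341+1/2·(-30.922017)≈-8.446804
n=6: y≈-8.446804, sp=4, e=sp−y≈12.446804; I≈9.337901, D=e−e_prev≈20.137145; u=5/4·12.446804+2·9.337901+5/4·20.137145≈59.405739; next y=3/5·(-8.446804)+1/2·59.405739≈24.634787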